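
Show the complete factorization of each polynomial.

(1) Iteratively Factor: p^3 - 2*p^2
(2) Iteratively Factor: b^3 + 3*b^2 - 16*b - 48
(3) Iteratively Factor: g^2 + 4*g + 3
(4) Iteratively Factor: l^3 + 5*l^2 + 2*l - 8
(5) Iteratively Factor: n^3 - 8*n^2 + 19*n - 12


(1) = (p - 2)*(p^2) = p*(p - 2)*(p)
(2) = (b + 3)*(b^2 - 16) = (b + 3)*(b + 4)*(b - 4)
(3) = (g + 3)*(g + 1)
(4) = (l + 2)*(l^2 + 3*l - 4) = (l + 2)*(l + 4)*(l - 1)
(5) = (n - 3)*(n^2 - 5*n + 4) = (n - 3)*(n - 1)*(n - 4)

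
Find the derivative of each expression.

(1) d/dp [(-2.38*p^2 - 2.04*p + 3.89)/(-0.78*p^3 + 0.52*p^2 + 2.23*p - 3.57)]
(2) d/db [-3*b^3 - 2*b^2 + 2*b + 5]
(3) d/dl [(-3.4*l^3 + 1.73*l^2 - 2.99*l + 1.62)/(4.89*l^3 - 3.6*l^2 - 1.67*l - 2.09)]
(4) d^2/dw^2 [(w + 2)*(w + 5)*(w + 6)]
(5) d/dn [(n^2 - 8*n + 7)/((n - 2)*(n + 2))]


(1) = (-1.8564*p^4 - 3.1824*p^3 + 4.856*p^2 + 12.9476*p - 1.3919)/(0.6084*p^6 - 0.8112*p^5 - 3.2084*p^4 + 7.8884*p^3 + 1.2601*p^2 - 15.9222*p + 12.7449)
(2) = -9*b^2 - 4*b + 2
(3) = (3.7803*l^4 + 40.5982*l^3 - 16.1005*l^2 + 4.4326*l + 8.9545)/(23.9121*l^6 - 35.208*l^5 - 3.3726*l^4 - 8.4162*l^3 + 17.8369*l^2 + 6.9806*l + 4.3681)
(4) = 6*w + 26
(5) = 2*(4*n^2 - 11*n + 16)/(n^4 - 8*n^2 + 16)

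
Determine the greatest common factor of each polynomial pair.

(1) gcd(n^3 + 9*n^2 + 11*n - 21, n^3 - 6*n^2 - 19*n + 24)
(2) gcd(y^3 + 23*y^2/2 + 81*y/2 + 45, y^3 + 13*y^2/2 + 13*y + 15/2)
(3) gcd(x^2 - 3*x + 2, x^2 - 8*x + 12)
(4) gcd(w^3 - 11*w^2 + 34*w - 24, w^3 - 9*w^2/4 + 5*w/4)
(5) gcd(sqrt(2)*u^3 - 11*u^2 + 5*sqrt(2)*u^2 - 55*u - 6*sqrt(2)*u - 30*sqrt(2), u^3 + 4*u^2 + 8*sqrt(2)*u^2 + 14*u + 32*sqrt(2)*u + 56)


(1) = gcd((n - 1)*(n + 3)*(n + 7), (n - 8)*(n - 1)*(n + 3)) = n^2 + 2*n - 3
(2) = gcd((y + 5/2)*(y + 3)*(y + 6), (y + 1)*(y + 5/2)*(y + 3)) = y^2 + 11*y/2 + 15/2
(3) = gcd((x - 2)*(x - 1), (x - 6)*(x - 2)) = x - 2
(4) = gcd((w - 6)*(w - 4)*(w - 1), w*(w - 5/4)*(w - 1)) = w - 1
(5) = gcd((u + 5)*(u - 6*sqrt(2))*(sqrt(2)*u + 1), (u + 4)*(u + sqrt(2))*(u + 7*sqrt(2))) = 1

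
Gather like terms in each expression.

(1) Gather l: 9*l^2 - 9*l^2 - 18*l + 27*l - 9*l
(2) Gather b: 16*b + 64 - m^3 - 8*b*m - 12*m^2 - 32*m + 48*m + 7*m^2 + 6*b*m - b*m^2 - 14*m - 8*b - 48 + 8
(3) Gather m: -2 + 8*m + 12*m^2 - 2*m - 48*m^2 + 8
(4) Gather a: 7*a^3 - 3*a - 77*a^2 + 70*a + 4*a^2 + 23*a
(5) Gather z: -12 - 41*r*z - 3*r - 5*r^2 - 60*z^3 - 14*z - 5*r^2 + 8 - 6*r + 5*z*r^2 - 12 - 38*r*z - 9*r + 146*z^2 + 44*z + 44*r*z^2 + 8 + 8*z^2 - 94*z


(1) = 0
(2) = b*(-m^2 - 2*m + 8) - m^3 - 5*m^2 + 2*m + 24
(3) = -36*m^2 + 6*m + 6
(4) = 7*a^3 - 73*a^2 + 90*a
(5) = -10*r^2 - 18*r - 60*z^3 + z^2*(44*r + 154) + z*(5*r^2 - 79*r - 64) - 8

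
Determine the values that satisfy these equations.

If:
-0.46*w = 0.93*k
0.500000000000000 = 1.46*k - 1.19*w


Then:
k = 0.13
w = -0.26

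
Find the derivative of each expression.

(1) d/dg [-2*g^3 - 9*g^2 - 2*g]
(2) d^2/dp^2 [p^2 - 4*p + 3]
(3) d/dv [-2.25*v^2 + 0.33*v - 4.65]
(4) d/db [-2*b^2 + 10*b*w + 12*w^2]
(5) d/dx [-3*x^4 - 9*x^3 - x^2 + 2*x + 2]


(1) = -6*g^2 - 18*g - 2
(2) = 2
(3) = 0.33 - 4.5*v
(4) = -4*b + 10*w
(5) = -12*x^3 - 27*x^2 - 2*x + 2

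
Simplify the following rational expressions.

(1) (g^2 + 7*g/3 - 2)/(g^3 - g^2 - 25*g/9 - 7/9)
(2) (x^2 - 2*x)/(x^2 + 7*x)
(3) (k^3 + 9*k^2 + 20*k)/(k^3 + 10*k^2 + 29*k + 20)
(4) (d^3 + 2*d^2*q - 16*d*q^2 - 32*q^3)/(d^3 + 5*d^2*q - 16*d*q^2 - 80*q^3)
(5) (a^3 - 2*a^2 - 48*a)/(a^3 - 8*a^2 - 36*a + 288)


(1) = (9*g^2 + 21*g - 18)/(9*g^3 - 9*g^2 - 25*g - 7)
(2) = (x - 2)/(x + 7)
(3) = k/(k + 1)
(4) = (d + 2*q)/(d + 5*q)
(5) = a/(a - 6)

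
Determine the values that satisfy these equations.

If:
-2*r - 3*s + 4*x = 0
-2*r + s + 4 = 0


Then:
r = x/2 + 3/2
s = x - 1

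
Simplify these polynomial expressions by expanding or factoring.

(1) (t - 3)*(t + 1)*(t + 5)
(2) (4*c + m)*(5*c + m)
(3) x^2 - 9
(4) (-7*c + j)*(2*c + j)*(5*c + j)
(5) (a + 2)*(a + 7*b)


(1) = t^3 + 3*t^2 - 13*t - 15
(2) = 20*c^2 + 9*c*m + m^2
(3) = (x - 3)*(x + 3)
(4) = -70*c^3 - 39*c^2*j + j^3
(5) = a^2 + 7*a*b + 2*a + 14*b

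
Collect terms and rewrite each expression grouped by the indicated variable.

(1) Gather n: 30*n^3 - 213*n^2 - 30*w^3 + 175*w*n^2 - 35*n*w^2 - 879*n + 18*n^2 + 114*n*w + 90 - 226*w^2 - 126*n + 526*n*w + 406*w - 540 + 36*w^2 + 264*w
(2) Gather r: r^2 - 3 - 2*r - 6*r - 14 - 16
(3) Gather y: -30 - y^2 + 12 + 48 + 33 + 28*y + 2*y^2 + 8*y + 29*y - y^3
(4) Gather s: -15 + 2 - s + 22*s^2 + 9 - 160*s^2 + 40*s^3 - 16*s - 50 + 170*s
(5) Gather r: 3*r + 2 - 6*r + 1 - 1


(1) = 30*n^3 + n^2*(175*w - 195) + n*(-35*w^2 + 640*w - 1005) - 30*w^3 - 190*w^2 + 670*w - 450
(2) = r^2 - 8*r - 33
(3) = -y^3 + y^2 + 65*y + 63
(4) = 40*s^3 - 138*s^2 + 153*s - 54
(5) = 2 - 3*r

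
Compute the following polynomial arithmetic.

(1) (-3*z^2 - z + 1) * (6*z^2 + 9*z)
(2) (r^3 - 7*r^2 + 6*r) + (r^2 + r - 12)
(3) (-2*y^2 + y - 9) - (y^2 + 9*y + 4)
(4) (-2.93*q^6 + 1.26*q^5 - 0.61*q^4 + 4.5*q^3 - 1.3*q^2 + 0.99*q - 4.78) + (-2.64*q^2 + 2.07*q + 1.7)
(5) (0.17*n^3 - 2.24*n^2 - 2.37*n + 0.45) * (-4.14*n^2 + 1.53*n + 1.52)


(1) = -18*z^4 - 33*z^3 - 3*z^2 + 9*z
(2) = r^3 - 6*r^2 + 7*r - 12
(3) = -3*y^2 - 8*y - 13
(4) = -2.93*q^6 + 1.26*q^5 - 0.61*q^4 + 4.5*q^3 - 3.94*q^2 + 3.06*q - 3.08
(5) = -0.7038*n^5 + 9.5337*n^4 + 6.643*n^3 - 8.8939*n^2 - 2.9139*n + 0.684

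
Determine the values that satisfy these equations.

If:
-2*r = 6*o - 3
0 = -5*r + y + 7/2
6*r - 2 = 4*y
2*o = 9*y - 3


Then:
No Solution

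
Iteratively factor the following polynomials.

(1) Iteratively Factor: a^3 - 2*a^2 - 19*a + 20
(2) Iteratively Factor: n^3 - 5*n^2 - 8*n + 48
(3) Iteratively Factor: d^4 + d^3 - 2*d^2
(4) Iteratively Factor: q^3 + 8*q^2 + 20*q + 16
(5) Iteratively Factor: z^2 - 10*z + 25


(1) = (a - 1)*(a^2 - a - 20) = (a - 5)*(a - 1)*(a + 4)
(2) = (n + 3)*(n^2 - 8*n + 16) = (n - 4)*(n + 3)*(n - 4)
(3) = (d + 2)*(d^3 - d^2) = d*(d + 2)*(d^2 - d) = d*(d - 1)*(d + 2)*(d)
(4) = (q + 4)*(q^2 + 4*q + 4) = (q + 2)*(q + 4)*(q + 2)
(5) = (z - 5)*(z - 5)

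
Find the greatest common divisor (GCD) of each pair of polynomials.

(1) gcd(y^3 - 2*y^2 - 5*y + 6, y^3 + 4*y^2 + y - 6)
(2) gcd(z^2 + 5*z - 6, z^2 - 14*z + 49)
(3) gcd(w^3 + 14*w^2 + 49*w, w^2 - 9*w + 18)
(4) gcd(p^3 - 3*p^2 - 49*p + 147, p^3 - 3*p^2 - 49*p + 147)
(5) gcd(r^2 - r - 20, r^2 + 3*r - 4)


(1) = y^2 + y - 2
(2) = 1
(3) = 1
(4) = p^3 - 3*p^2 - 49*p + 147
(5) = gcd((r - 5)*(r + 4), (r - 1)*(r + 4)) = r + 4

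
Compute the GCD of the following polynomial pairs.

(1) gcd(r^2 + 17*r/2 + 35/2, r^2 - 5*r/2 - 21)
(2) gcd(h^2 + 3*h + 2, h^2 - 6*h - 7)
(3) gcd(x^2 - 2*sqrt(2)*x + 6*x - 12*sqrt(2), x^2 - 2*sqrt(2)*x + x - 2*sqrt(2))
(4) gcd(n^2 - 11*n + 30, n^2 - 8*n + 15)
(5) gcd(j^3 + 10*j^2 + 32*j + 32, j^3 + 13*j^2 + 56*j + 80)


(1) = gcd((r + 7/2)*(r + 5), (r - 6)*(r + 7/2)) = r + 7/2
(2) = h + 1
(3) = gcd((x + 6)*(x - 2*sqrt(2)), (x + 1)*(x - 2*sqrt(2))) = x - 2*sqrt(2)
(4) = n - 5
(5) = j^2 + 8*j + 16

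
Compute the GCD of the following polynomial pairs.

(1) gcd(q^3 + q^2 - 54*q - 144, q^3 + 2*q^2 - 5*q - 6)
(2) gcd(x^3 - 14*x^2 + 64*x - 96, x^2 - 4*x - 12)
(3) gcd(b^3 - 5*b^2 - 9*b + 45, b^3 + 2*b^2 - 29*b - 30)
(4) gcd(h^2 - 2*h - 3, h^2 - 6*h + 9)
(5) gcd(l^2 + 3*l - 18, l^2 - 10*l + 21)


(1) = gcd((q - 8)*(q + 3)*(q + 6), (q - 2)*(q + 1)*(q + 3)) = q + 3
(2) = gcd((x - 6)*(x - 4)^2, (x - 6)*(x + 2)) = x - 6
(3) = b - 5
(4) = gcd((h - 3)*(h + 1), (h - 3)^2) = h - 3
(5) = l - 3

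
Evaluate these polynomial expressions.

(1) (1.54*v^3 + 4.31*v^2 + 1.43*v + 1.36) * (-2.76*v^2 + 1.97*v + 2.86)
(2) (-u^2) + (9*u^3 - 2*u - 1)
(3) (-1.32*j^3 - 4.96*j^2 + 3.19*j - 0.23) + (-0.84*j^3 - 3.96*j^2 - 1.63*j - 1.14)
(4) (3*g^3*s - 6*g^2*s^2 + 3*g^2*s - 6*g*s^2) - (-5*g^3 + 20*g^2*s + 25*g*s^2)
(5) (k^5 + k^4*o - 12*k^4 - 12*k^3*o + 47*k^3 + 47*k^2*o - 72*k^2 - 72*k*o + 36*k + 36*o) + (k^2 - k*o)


(1) = -4.2504*v^5 - 8.8618*v^4 + 8.9483*v^3 + 11.3901*v^2 + 6.769*v + 3.8896
(2) = 9*u^3 - u^2 - 2*u - 1
(3) = -2.16*j^3 - 8.92*j^2 + 1.56*j - 1.37
(4) = 3*g^3*s + 5*g^3 - 6*g^2*s^2 - 17*g^2*s - 31*g*s^2
(5) = k^5 + k^4*o - 12*k^4 - 12*k^3*o + 47*k^3 + 47*k^2*o - 71*k^2 - 73*k*o + 36*k + 36*o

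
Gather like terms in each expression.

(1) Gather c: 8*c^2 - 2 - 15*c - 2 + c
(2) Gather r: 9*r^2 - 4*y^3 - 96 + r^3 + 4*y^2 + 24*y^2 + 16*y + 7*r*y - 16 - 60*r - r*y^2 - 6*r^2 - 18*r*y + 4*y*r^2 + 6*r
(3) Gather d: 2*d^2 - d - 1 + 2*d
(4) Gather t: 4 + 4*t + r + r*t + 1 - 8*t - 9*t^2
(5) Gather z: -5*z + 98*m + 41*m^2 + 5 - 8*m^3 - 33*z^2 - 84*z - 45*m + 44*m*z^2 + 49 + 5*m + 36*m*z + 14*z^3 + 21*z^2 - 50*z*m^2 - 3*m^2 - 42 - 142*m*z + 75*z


(1) = 8*c^2 - 14*c - 4
(2) = r^3 + r^2*(4*y + 3) + r*(-y^2 - 11*y - 54) - 4*y^3 + 28*y^2 + 16*y - 112
(3) = 2*d^2 + d - 1
(4) = r - 9*t^2 + t*(r - 4) + 5
(5) = -8*m^3 + 38*m^2 + 58*m + 14*z^3 + z^2*(44*m - 12) + z*(-50*m^2 - 106*m - 14) + 12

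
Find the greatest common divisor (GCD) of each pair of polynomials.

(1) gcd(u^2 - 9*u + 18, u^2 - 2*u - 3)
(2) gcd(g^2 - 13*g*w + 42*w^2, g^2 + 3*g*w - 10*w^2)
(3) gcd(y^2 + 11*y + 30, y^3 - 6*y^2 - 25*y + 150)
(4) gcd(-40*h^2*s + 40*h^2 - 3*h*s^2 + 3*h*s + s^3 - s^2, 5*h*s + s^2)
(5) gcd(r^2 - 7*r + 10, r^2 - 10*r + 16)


(1) = u - 3
(2) = gcd((g - 7*w)*(g - 6*w), (g - 2*w)*(g + 5*w)) = 1
(3) = y + 5
(4) = 5*h + s
(5) = gcd((r - 5)*(r - 2), (r - 8)*(r - 2)) = r - 2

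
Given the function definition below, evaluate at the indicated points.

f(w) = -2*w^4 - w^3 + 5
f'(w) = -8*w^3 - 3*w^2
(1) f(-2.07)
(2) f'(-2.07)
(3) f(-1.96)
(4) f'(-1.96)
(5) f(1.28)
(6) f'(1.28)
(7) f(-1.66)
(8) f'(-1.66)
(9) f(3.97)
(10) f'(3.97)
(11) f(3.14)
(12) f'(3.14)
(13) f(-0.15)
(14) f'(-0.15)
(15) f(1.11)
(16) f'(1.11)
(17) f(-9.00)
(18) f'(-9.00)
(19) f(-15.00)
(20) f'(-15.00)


(1) = -22.85
(2) = 58.10
(3) = -16.99
(4) = 48.71
(5) = -2.47
(6) = -21.69
(7) = -5.61
(8) = 28.33
(9) = -554.38
(10) = -547.85
(11) = -220.38
(12) = -277.25
(13) = 5.00
(14) = -0.04
(15) = 0.60
(16) = -14.64
(17) = -12388.00
(18) = 5589.00
(19) = -97870.00
(20) = 26325.00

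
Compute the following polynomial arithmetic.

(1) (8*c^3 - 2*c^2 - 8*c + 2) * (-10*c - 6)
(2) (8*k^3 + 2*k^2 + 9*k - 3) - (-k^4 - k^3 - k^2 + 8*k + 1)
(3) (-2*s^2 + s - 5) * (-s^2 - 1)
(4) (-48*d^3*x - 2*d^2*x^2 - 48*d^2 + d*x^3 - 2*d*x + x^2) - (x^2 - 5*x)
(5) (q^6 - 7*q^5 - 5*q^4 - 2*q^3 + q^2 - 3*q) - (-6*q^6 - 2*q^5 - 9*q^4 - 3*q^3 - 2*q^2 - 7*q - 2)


(1) = -80*c^4 - 28*c^3 + 92*c^2 + 28*c - 12
(2) = k^4 + 9*k^3 + 3*k^2 + k - 4
(3) = 2*s^4 - s^3 + 7*s^2 - s + 5
(4) = -48*d^3*x - 2*d^2*x^2 - 48*d^2 + d*x^3 - 2*d*x + 5*x
(5) = 7*q^6 - 5*q^5 + 4*q^4 + q^3 + 3*q^2 + 4*q + 2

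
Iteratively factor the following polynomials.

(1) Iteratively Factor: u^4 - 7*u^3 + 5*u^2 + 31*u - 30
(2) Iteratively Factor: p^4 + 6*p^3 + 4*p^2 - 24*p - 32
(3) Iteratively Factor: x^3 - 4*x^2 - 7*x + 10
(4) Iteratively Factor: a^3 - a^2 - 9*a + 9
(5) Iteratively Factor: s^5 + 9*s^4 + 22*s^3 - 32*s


(1) = (u - 1)*(u^3 - 6*u^2 - u + 30) = (u - 1)*(u + 2)*(u^2 - 8*u + 15) = (u - 5)*(u - 1)*(u + 2)*(u - 3)
(2) = (p + 4)*(p^3 + 2*p^2 - 4*p - 8) = (p - 2)*(p + 4)*(p^2 + 4*p + 4) = (p - 2)*(p + 2)*(p + 4)*(p + 2)
(3) = (x - 1)*(x^2 - 3*x - 10) = (x - 1)*(x + 2)*(x - 5)
(4) = (a + 3)*(a^2 - 4*a + 3) = (a - 1)*(a + 3)*(a - 3)
(5) = (s + 2)*(s^4 + 7*s^3 + 8*s^2 - 16*s) = (s + 2)*(s + 4)*(s^3 + 3*s^2 - 4*s) = s*(s + 2)*(s + 4)*(s^2 + 3*s - 4) = s*(s - 1)*(s + 2)*(s + 4)*(s + 4)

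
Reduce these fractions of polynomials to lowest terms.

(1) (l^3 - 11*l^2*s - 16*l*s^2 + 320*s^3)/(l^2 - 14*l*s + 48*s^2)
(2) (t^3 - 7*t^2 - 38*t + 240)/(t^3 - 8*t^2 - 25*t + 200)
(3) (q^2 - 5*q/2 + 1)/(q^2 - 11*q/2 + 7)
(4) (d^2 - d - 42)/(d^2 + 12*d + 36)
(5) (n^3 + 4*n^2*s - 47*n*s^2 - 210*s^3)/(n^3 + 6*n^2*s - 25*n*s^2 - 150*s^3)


(1) = (-l^2 + 3*l*s + 40*s^2)/(-l + 6*s)
(2) = (t + 6)/(t + 5)
(3) = (2*q - 1)/(2*q - 7)
(4) = (d - 7)/(d + 6)
(5) = (-n + 7*s)/(-n + 5*s)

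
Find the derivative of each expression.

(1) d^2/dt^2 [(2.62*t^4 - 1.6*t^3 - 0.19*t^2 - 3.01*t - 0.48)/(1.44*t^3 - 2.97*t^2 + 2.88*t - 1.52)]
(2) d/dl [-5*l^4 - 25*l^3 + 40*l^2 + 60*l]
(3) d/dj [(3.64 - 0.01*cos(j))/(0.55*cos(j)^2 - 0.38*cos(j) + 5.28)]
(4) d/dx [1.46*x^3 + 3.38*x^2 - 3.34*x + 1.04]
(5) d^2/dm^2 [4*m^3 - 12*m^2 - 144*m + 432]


(1) = (10.01646*t^6 - 97.690752*t^5 + 229.352256*t^4 - 199.967418*t^3 + 3.402768*t^2 + 77.680848*t - 30.859904)/(2.985984*t^9 - 18.475776*t^8 + 56.022192*t^7 - 109.556793*t^6 + 151.0488*t^5 - 151.948872*t^4 + 111.877632*t^3 - 58.408128*t^2 + 19.961856*t - 3.511808)
(2) = -20*l^3 - 75*l^2 + 80*l + 60
(3) = (-0.0055*cos(j)^2 + 4.004*cos(j) - 1.3304)*sin(j)/(0.3025*cos(j)^4 - 0.418*cos(j)^3 + 5.9524*cos(j)^2 - 4.0128*cos(j) + 27.8784)
(4) = 4.38*x^2 + 6.76*x - 3.34
(5) = 24*m - 24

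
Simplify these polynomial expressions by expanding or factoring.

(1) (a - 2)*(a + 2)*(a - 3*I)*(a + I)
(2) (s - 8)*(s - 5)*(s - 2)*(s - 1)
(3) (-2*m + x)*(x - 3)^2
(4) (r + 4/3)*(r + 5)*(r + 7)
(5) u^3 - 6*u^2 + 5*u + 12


(1) = a^4 - 2*I*a^3 - a^2 + 8*I*a - 12
(2) = s^4 - 16*s^3 + 81*s^2 - 146*s + 80
(3) = -2*m*x^2 + 12*m*x - 18*m + x^3 - 6*x^2 + 9*x
(4) = r^3 + 40*r^2/3 + 51*r + 140/3
(5) = (u - 4)*(u - 3)*(u + 1)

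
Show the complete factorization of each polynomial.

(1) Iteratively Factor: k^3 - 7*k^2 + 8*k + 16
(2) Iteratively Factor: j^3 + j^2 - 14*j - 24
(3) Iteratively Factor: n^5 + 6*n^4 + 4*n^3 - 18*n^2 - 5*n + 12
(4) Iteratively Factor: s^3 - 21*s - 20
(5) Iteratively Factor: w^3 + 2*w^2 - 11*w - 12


(1) = (k - 4)*(k^2 - 3*k - 4) = (k - 4)^2*(k + 1)
(2) = (j - 4)*(j^2 + 5*j + 6) = (j - 4)*(j + 3)*(j + 2)
(3) = (n + 4)*(n^4 + 2*n^3 - 4*n^2 - 2*n + 3) = (n + 1)*(n + 4)*(n^3 + n^2 - 5*n + 3) = (n + 1)*(n + 3)*(n + 4)*(n^2 - 2*n + 1) = (n - 1)*(n + 1)*(n + 3)*(n + 4)*(n - 1)
(4) = (s - 5)*(s^2 + 5*s + 4) = (s - 5)*(s + 4)*(s + 1)
(5) = (w + 1)*(w^2 + w - 12) = (w - 3)*(w + 1)*(w + 4)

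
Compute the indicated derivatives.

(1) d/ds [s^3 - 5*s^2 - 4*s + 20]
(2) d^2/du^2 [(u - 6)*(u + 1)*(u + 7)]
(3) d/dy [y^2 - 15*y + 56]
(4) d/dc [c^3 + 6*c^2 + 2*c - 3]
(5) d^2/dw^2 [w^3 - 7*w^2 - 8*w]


(1) = 3*s^2 - 10*s - 4
(2) = 6*u + 4
(3) = 2*y - 15
(4) = 3*c^2 + 12*c + 2
(5) = 6*w - 14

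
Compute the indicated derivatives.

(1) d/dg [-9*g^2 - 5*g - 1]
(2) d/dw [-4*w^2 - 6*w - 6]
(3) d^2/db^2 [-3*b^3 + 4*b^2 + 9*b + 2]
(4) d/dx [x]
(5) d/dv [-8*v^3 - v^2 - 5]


(1) = -18*g - 5
(2) = -8*w - 6
(3) = 8 - 18*b
(4) = 1
(5) = 2*v*(-12*v - 1)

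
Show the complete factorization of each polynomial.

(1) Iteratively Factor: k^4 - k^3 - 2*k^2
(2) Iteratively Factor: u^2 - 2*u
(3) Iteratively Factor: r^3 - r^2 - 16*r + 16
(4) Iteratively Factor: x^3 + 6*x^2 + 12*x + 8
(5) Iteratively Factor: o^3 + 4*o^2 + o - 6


(1) = (k)*(k^3 - k^2 - 2*k) = k^2*(k^2 - k - 2) = k^2*(k - 2)*(k + 1)
(2) = (u - 2)*(u)
(3) = (r + 4)*(r^2 - 5*r + 4) = (r - 4)*(r + 4)*(r - 1)
(4) = (x + 2)*(x^2 + 4*x + 4) = (x + 2)^2*(x + 2)
(5) = (o - 1)*(o^2 + 5*o + 6) = (o - 1)*(o + 3)*(o + 2)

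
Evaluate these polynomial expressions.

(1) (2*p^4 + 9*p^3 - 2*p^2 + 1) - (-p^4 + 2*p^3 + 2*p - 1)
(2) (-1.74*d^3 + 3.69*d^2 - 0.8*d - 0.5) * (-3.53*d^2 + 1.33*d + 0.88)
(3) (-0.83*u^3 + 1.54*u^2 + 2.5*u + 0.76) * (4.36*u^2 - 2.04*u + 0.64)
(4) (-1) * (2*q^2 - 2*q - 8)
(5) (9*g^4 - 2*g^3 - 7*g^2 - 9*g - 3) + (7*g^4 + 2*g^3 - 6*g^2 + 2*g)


(1) = 3*p^4 + 7*p^3 - 2*p^2 - 2*p + 2
(2) = 6.1422*d^5 - 15.3399*d^4 + 6.2005*d^3 + 3.9482*d^2 - 1.369*d - 0.44
(3) = -3.6188*u^5 + 8.4076*u^4 + 7.2272*u^3 - 0.8008*u^2 + 0.0496*u + 0.4864
(4) = -2*q^2 + 2*q + 8
(5) = 16*g^4 - 13*g^2 - 7*g - 3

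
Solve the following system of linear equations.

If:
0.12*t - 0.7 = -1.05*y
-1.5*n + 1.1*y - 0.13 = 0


Then:
n = 0.733333333333333*y - 0.0866666666666667
t = 5.83333333333333 - 8.75*y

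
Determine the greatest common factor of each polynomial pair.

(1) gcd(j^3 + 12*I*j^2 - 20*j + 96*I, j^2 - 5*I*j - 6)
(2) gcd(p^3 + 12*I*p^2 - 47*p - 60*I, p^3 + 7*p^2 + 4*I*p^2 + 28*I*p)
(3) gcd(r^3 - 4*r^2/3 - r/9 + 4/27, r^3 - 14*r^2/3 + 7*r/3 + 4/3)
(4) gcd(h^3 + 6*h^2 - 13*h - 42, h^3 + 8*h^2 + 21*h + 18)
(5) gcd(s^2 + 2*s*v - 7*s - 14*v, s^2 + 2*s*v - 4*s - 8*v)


(1) = gcd((j - 2*I)*(j + 6*I)*(j + 8*I), (j - 3*I)*(j - 2*I)) = j - 2*I
(2) = gcd((p + 3*I)*(p + 4*I)*(p + 5*I), p*(p + 7)*(p + 4*I)) = p + 4*I
(3) = r + 1/3
(4) = gcd((h - 3)*(h + 2)*(h + 7), (h + 2)*(h + 3)^2) = h + 2
(5) = gcd((s - 7)*(s + 2*v), (s - 4)*(s + 2*v)) = s + 2*v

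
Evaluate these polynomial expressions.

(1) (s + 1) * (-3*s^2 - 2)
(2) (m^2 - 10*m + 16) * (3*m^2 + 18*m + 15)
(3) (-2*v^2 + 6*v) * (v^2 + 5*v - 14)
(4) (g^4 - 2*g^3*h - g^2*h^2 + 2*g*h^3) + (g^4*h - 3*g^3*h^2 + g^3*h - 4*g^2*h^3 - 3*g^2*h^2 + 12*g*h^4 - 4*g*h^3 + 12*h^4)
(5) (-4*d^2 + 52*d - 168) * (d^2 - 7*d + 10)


(1) = -3*s^3 - 3*s^2 - 2*s - 2
(2) = 3*m^4 - 12*m^3 - 117*m^2 + 138*m + 240
(3) = -2*v^4 - 4*v^3 + 58*v^2 - 84*v
(4) = g^4*h + g^4 - 3*g^3*h^2 - g^3*h - 4*g^2*h^3 - 4*g^2*h^2 + 12*g*h^4 - 2*g*h^3 + 12*h^4
(5) = -4*d^4 + 80*d^3 - 572*d^2 + 1696*d - 1680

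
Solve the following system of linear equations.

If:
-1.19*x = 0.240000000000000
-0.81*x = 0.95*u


Then:
u = 0.17
x = -0.20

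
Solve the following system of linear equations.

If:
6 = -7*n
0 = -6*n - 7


Then:
No Solution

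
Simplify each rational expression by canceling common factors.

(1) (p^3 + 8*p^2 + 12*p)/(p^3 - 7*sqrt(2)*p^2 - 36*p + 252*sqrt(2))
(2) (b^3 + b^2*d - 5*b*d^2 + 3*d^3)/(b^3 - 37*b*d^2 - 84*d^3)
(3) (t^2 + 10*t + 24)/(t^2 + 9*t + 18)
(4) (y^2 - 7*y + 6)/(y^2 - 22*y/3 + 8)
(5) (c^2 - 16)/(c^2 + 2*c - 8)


(1) = (p^2 + 2*p)/(p^2 + p*(-7*sqrt(2) - 6) + 42*sqrt(2))
(2) = (b^2 - 2*b*d + d^2)/(b^2 - 3*b*d - 28*d^2)
(3) = (t + 4)/(t + 3)
(4) = (3*y - 3)/(3*y - 4)
(5) = (c - 4)/(c - 2)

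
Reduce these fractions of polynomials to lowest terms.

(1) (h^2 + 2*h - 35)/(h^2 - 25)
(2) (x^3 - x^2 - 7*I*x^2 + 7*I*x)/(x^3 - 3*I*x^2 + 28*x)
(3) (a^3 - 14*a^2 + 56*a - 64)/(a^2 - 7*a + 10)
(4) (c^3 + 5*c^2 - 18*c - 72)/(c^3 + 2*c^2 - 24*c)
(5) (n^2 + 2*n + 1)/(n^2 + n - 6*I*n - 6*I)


(1) = (h + 7)/(h + 5)
(2) = (x - 1)/(x + 4*I)
(3) = (a^2 - 12*a + 32)/(a - 5)
(4) = (c + 3)/c
(5) = (n + 1)/(n - 6*I)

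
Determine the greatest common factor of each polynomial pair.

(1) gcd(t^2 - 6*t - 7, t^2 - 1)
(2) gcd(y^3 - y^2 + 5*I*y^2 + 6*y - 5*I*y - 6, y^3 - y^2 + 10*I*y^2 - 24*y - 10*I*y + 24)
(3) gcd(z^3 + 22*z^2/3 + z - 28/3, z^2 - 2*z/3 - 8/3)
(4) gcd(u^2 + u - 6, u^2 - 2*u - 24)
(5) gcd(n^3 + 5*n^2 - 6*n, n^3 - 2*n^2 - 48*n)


(1) = t + 1
(2) = y^2 + y*(-1 + 6*I) - 6*I
(3) = gcd((z - 1)*(z + 4/3)*(z + 7), (z - 2)*(z + 4/3)) = z + 4/3
(4) = 1
(5) = gcd(n*(n - 1)*(n + 6), n*(n - 8)*(n + 6)) = n^2 + 6*n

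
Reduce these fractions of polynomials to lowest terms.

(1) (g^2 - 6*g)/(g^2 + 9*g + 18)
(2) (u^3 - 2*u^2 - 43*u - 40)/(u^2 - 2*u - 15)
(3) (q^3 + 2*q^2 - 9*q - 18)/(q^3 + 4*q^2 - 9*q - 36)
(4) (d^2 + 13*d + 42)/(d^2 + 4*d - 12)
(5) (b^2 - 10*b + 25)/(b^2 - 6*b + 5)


(1) = (g^2 - 6*g)/(g^2 + 9*g + 18)
(2) = (u^3 - 2*u^2 - 43*u - 40)/(u^2 - 2*u - 15)
(3) = (q + 2)/(q + 4)
(4) = (d + 7)/(d - 2)
(5) = (b - 5)/(b - 1)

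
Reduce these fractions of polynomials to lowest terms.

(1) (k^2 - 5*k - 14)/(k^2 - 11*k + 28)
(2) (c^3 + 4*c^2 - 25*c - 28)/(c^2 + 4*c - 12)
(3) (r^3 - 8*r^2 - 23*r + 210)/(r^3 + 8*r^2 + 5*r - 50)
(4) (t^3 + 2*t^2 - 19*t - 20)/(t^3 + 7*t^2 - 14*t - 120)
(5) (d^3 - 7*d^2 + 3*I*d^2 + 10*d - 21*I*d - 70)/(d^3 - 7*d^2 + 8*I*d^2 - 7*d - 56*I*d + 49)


(1) = (k + 2)/(k - 4)
(2) = (c^3 + 4*c^2 - 25*c - 28)/(c^2 + 4*c - 12)
(3) = (r^2 - 13*r + 42)/(r^2 + 3*r - 10)
(4) = (t + 1)/(t + 6)
(5) = (d^2 + 3*I*d + 10)/(d^2 + 8*I*d - 7)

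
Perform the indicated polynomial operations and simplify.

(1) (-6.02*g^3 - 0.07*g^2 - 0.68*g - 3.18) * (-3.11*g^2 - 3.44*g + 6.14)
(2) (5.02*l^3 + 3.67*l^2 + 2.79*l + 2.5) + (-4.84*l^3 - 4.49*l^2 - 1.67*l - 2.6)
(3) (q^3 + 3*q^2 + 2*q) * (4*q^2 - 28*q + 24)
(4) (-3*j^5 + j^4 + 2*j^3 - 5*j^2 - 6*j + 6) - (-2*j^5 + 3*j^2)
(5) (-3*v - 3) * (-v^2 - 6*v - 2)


(1) = 18.7222*g^5 + 20.9265*g^4 - 34.6072*g^3 + 11.7992*g^2 + 6.764*g - 19.5252
(2) = 0.18*l^3 - 0.82*l^2 + 1.12*l - 0.1
(3) = 4*q^5 - 16*q^4 - 52*q^3 + 16*q^2 + 48*q
(4) = -j^5 + j^4 + 2*j^3 - 8*j^2 - 6*j + 6
(5) = 3*v^3 + 21*v^2 + 24*v + 6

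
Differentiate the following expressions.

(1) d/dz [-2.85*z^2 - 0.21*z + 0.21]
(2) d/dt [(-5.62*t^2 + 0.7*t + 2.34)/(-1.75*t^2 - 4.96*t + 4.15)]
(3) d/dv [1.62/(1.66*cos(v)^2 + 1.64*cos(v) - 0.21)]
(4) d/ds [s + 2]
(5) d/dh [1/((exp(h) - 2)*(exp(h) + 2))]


(1) = -5.7*z - 0.21
(2) = (29.1002*t^2 - 38.456*t + 14.5114)/(3.0625*t^4 + 17.36*t^3 + 10.0766*t^2 - 41.168*t + 17.2225)
(3) = (5.3784*cos(v) + 2.6568)*sin(v)/(1.66*cos(v)^2 + 1.64*cos(v) - 0.21)^2
(4) = 1
(5) = -2*exp(2*h)/(exp(4*h) - 8*exp(2*h) + 16)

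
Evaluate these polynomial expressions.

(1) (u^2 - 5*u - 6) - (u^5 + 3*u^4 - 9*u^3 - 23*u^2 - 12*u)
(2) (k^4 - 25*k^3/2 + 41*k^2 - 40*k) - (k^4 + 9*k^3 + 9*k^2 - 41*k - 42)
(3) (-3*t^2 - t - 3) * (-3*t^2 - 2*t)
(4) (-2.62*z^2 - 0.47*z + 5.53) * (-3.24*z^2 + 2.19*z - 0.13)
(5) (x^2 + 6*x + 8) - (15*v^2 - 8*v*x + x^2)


(1) = -u^5 - 3*u^4 + 9*u^3 + 24*u^2 + 7*u - 6
(2) = -43*k^3/2 + 32*k^2 + k + 42
(3) = 9*t^4 + 9*t^3 + 11*t^2 + 6*t
(4) = 8.4888*z^4 - 4.215*z^3 - 18.6059*z^2 + 12.1718*z - 0.7189
(5) = -15*v^2 + 8*v*x + 6*x + 8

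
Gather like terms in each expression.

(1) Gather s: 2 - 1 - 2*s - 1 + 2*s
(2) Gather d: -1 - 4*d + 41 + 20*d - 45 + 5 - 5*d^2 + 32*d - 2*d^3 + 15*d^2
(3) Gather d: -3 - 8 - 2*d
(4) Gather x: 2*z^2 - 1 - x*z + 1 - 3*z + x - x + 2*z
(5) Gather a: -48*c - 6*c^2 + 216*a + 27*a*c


(1) = 0
(2) = -2*d^3 + 10*d^2 + 48*d
(3) = -2*d - 11
(4) = -x*z + 2*z^2 - z
(5) = a*(27*c + 216) - 6*c^2 - 48*c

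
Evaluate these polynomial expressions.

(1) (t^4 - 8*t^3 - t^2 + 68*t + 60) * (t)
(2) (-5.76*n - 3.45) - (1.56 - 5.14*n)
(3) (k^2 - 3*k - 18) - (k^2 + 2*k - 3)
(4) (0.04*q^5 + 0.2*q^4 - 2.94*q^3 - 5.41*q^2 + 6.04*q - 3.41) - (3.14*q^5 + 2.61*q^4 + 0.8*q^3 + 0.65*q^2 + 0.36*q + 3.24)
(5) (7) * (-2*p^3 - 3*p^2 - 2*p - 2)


(1) = t^5 - 8*t^4 - t^3 + 68*t^2 + 60*t
(2) = -0.62*n - 5.01
(3) = -5*k - 15
(4) = -3.1*q^5 - 2.41*q^4 - 3.74*q^3 - 6.06*q^2 + 5.68*q - 6.65
(5) = -14*p^3 - 21*p^2 - 14*p - 14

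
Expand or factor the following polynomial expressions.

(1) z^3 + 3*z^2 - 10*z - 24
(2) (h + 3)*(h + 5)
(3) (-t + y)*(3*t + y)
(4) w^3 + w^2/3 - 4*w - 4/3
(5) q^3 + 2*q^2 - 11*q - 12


(1) = (z - 3)*(z + 2)*(z + 4)
(2) = h^2 + 8*h + 15
(3) = -3*t^2 + 2*t*y + y^2
(4) = (w - 2)*(w + 1/3)*(w + 2)
(5) = (q - 3)*(q + 1)*(q + 4)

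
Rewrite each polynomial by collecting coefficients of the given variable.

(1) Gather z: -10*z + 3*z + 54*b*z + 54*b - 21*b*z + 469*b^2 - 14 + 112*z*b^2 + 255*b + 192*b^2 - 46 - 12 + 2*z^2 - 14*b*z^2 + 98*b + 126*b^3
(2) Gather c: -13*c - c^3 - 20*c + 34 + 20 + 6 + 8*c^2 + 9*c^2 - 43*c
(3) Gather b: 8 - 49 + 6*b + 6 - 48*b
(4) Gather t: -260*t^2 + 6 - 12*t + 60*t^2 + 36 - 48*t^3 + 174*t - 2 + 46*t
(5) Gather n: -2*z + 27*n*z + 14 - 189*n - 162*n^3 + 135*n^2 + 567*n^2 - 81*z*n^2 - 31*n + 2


(1) = 126*b^3 + 661*b^2 + 407*b + z^2*(2 - 14*b) + z*(112*b^2 + 33*b - 7) - 72
(2) = -c^3 + 17*c^2 - 76*c + 60
(3) = -42*b - 35
(4) = -48*t^3 - 200*t^2 + 208*t + 40
(5) = -162*n^3 + n^2*(702 - 81*z) + n*(27*z - 220) - 2*z + 16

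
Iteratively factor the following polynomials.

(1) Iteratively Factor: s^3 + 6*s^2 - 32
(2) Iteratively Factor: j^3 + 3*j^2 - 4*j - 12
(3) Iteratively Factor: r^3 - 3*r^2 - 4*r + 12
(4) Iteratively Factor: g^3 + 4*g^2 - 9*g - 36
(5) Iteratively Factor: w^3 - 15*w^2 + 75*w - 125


(1) = (s - 2)*(s^2 + 8*s + 16) = (s - 2)*(s + 4)*(s + 4)
(2) = (j + 2)*(j^2 + j - 6) = (j - 2)*(j + 2)*(j + 3)
(3) = (r + 2)*(r^2 - 5*r + 6) = (r - 3)*(r + 2)*(r - 2)
(4) = (g - 3)*(g^2 + 7*g + 12) = (g - 3)*(g + 4)*(g + 3)
(5) = (w - 5)*(w^2 - 10*w + 25) = (w - 5)^2*(w - 5)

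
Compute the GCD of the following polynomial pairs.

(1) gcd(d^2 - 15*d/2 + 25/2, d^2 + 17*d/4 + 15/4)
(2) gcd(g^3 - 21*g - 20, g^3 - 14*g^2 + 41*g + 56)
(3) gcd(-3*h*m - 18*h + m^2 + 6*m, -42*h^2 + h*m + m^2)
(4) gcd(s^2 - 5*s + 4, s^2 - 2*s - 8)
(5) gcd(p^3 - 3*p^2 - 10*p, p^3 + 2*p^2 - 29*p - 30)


(1) = 1
(2) = g + 1
(3) = 1
(4) = s - 4
(5) = p - 5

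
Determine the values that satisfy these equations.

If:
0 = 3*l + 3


Then:
l = -1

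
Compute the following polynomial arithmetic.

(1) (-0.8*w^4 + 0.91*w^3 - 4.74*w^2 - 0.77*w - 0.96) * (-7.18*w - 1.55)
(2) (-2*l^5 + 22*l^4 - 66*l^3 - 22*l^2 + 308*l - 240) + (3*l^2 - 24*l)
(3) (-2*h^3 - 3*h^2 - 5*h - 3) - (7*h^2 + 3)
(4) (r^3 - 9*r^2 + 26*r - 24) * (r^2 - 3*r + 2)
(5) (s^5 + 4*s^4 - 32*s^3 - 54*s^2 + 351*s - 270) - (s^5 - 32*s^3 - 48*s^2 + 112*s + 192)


(1) = 5.744*w^5 - 5.2938*w^4 + 32.6227*w^3 + 12.8756*w^2 + 8.0863*w + 1.488
(2) = -2*l^5 + 22*l^4 - 66*l^3 - 19*l^2 + 284*l - 240
(3) = -2*h^3 - 10*h^2 - 5*h - 6
(4) = r^5 - 12*r^4 + 55*r^3 - 120*r^2 + 124*r - 48
(5) = 4*s^4 - 6*s^2 + 239*s - 462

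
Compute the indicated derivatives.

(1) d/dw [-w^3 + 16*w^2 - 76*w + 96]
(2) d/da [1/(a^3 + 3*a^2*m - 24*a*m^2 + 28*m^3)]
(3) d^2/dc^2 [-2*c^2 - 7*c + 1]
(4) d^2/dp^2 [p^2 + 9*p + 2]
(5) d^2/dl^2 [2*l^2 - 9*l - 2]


(1) = -3*w^2 + 32*w - 76
(2) = 3*(-a^2 - 2*a*m + 8*m^2)/(a^3 + 3*a^2*m - 24*a*m^2 + 28*m^3)^2
(3) = -4
(4) = 2
(5) = 4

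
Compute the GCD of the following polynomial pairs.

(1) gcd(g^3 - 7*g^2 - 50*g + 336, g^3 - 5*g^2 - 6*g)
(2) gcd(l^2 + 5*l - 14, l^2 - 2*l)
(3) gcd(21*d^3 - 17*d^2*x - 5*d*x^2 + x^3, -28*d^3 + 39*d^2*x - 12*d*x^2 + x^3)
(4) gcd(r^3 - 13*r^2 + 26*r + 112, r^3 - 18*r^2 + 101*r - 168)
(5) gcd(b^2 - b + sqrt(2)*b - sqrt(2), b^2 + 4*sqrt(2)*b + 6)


(1) = g - 6
(2) = l - 2
(3) = 7*d^2 - 8*d*x + x^2
(4) = gcd((r - 8)*(r - 7)*(r + 2), (r - 8)*(r - 7)*(r - 3)) = r^2 - 15*r + 56
(5) = gcd((b - 1)*(b + sqrt(2)), (b + sqrt(2))*(b + 3*sqrt(2))) = b + sqrt(2)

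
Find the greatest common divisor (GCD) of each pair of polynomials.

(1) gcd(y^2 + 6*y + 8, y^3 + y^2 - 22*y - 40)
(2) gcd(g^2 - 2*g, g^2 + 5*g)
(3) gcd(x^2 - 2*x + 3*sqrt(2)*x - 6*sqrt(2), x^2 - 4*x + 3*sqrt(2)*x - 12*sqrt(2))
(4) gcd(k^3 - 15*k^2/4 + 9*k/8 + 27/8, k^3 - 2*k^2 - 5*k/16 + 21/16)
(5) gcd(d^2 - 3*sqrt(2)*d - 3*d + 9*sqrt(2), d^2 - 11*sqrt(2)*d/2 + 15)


(1) = gcd((y + 2)*(y + 4), (y - 5)*(y + 2)*(y + 4)) = y^2 + 6*y + 8
(2) = g
(3) = gcd((x - 2)*(x + 3*sqrt(2)), (x - 4)*(x + 3*sqrt(2))) = x + 3*sqrt(2)
(4) = k + 3/4
(5) = gcd((d - 3)*(d - 3*sqrt(2)), (d - 3*sqrt(2))*(d - 5*sqrt(2)/2)) = d - 3*sqrt(2)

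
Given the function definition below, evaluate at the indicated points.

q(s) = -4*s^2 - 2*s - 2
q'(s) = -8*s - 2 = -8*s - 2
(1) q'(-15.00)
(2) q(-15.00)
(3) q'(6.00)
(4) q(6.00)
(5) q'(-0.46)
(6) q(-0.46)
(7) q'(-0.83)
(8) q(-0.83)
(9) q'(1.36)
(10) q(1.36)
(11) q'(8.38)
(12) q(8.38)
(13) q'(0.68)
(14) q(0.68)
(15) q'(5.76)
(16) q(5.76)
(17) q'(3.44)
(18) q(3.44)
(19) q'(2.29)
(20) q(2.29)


(1) = 118.00
(2) = -872.00
(3) = -50.00
(4) = -158.00
(5) = 1.68
(6) = -1.93
(7) = 4.64
(8) = -3.10
(9) = -12.88
(10) = -12.12
(11) = -69.04
(12) = -299.66
(13) = -7.44
(14) = -5.21
(15) = -48.08
(16) = -146.23
(17) = -29.52
(18) = -56.21
(19) = -20.32
(20) = -27.56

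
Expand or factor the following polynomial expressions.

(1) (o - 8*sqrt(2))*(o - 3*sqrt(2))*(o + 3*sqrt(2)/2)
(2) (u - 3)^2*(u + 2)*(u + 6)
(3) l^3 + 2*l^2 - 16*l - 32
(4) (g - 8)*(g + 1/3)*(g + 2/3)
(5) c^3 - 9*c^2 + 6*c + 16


(1) = o^3 - 19*sqrt(2)*o^2/2 + 15*o + 72*sqrt(2)
(2) = u^4 + 2*u^3 - 27*u^2 + 108
(3) = (l - 4)*(l + 2)*(l + 4)
(4) = g^3 - 7*g^2 - 70*g/9 - 16/9
(5) = (c - 8)*(c - 2)*(c + 1)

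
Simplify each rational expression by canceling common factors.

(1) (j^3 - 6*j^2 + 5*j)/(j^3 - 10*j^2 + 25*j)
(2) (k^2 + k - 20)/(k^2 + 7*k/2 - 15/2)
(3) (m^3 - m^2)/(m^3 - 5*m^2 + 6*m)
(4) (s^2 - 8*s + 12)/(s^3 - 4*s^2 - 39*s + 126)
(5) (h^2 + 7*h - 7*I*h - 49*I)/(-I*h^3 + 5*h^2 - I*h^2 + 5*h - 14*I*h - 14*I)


(1) = (j - 1)/(j - 5)
(2) = (2*k - 8)/(2*k - 3)
(3) = (m^2 - m)/(m^2 - 5*m + 6)
(4) = (s^2 - 8*s + 12)/(s^3 - 4*s^2 - 39*s + 126)
(5) = (I*h^2 + h*(7 + 7*I) + 49)/(h^3 + h^2*(1 + 5*I) + h*(14 + 5*I) + 14)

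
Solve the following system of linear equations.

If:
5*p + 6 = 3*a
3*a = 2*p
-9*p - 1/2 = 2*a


Then:
No Solution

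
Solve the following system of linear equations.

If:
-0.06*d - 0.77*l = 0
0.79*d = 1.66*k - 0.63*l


Then:
d = -12.8333333333333*l
k = -5.72791164658635*l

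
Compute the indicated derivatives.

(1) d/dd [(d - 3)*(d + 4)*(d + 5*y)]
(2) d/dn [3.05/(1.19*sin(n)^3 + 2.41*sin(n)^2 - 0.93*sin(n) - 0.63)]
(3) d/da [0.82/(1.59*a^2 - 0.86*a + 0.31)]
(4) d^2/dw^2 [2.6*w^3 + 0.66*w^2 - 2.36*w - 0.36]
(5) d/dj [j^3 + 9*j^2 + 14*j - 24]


(1) = 3*d^2 + 10*d*y + 2*d + 5*y - 12
(2) = (-10.8885*sin(n)^2 - 14.701*sin(n) + 2.8365)*cos(n)/(1.19*sin(n)^3 + 2.41*sin(n)^2 - 0.93*sin(n) - 0.63)^2
(3) = (0.7052 - 2.6076*a)/(1.59*a^2 - 0.86*a + 0.31)^2
(4) = 15.6*w + 1.32
(5) = 3*j^2 + 18*j + 14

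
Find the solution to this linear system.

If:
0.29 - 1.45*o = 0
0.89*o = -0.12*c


Then:
c = -1.48
o = 0.20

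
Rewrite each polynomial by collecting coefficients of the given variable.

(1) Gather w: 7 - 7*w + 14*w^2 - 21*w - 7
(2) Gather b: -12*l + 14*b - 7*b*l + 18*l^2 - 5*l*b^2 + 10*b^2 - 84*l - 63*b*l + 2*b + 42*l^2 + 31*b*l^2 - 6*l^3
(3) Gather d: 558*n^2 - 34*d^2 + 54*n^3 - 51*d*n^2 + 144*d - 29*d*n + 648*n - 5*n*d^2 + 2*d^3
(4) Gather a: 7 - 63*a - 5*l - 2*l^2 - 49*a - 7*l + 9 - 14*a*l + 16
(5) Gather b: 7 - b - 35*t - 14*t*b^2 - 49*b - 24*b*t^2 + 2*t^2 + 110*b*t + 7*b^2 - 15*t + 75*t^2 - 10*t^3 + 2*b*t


(1) = 14*w^2 - 28*w
(2) = b^2*(10 - 5*l) + b*(31*l^2 - 70*l + 16) - 6*l^3 + 60*l^2 - 96*l
(3) = 2*d^3 + d^2*(-5*n - 34) + d*(-51*n^2 - 29*n + 144) + 54*n^3 + 558*n^2 + 648*n
(4) = a*(-14*l - 112) - 2*l^2 - 12*l + 32
(5) = b^2*(7 - 14*t) + b*(-24*t^2 + 112*t - 50) - 10*t^3 + 77*t^2 - 50*t + 7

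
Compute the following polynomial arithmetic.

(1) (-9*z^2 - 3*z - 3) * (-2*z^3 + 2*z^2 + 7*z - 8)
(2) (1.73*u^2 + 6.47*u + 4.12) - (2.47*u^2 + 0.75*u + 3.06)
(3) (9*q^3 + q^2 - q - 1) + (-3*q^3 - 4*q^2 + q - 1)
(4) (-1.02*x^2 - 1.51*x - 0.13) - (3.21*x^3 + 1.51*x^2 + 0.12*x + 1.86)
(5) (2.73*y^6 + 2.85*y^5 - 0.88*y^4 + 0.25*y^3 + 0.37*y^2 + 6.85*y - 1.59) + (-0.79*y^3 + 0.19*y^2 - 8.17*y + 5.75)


(1) = 18*z^5 - 12*z^4 - 63*z^3 + 45*z^2 + 3*z + 24
(2) = -0.74*u^2 + 5.72*u + 1.06
(3) = 6*q^3 - 3*q^2 - 2
(4) = -3.21*x^3 - 2.53*x^2 - 1.63*x - 1.99
(5) = 2.73*y^6 + 2.85*y^5 - 0.88*y^4 - 0.54*y^3 + 0.56*y^2 - 1.32*y + 4.16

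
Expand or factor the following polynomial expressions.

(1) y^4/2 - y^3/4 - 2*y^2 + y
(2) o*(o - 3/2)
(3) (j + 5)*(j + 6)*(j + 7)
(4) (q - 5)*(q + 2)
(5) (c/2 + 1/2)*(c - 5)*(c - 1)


(1) = y*(y/2 + 1)*(y - 2)*(y - 1/2)
(2) = o^2 - 3*o/2
(3) = j^3 + 18*j^2 + 107*j + 210
(4) = q^2 - 3*q - 10
(5) = c^3/2 - 5*c^2/2 - c/2 + 5/2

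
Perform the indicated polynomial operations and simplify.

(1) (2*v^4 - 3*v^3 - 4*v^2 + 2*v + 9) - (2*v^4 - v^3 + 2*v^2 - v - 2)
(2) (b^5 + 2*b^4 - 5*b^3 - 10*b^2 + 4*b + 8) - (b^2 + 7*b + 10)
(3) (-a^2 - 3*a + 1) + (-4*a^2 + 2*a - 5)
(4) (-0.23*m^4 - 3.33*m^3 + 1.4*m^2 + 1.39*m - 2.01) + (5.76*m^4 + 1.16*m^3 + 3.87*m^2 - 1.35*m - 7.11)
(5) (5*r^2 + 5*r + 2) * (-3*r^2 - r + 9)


(1) = -2*v^3 - 6*v^2 + 3*v + 11
(2) = b^5 + 2*b^4 - 5*b^3 - 11*b^2 - 3*b - 2
(3) = -5*a^2 - a - 4
(4) = 5.53*m^4 - 2.17*m^3 + 5.27*m^2 + 0.04*m - 9.12
(5) = -15*r^4 - 20*r^3 + 34*r^2 + 43*r + 18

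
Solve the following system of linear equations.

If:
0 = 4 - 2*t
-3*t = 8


Then:
No Solution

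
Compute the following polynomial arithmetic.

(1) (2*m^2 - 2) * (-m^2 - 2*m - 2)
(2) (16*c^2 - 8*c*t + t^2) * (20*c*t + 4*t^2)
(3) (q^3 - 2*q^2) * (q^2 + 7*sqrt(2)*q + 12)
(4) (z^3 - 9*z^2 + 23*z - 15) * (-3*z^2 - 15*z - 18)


(1) = -2*m^4 - 4*m^3 - 2*m^2 + 4*m + 4
(2) = 320*c^3*t - 96*c^2*t^2 - 12*c*t^3 + 4*t^4
(3) = q^5 - 2*q^4 + 7*sqrt(2)*q^4 - 14*sqrt(2)*q^3 + 12*q^3 - 24*q^2
(4) = -3*z^5 + 12*z^4 + 48*z^3 - 138*z^2 - 189*z + 270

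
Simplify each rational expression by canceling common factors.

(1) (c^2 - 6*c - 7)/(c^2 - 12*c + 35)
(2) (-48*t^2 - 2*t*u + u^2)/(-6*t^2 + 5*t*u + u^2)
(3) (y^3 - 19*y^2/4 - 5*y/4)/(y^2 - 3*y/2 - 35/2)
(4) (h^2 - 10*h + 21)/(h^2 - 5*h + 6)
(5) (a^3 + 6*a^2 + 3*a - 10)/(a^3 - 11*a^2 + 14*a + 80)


(1) = (c + 1)/(c - 5)
(2) = (8*t - u)/(t - u)
(3) = (4*y^2 + y)/(4*y + 14)
(4) = (h - 7)/(h - 2)
(5) = (a^2 + 4*a - 5)/(a^2 - 13*a + 40)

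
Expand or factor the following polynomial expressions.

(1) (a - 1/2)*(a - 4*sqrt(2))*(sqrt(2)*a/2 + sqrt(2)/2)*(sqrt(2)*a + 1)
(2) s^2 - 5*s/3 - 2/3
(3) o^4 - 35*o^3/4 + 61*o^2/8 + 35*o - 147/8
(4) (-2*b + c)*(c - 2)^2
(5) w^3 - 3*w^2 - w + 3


(1) = a^4 - 7*sqrt(2)*a^3/2 + a^3/2 - 9*a^2/2 - 7*sqrt(2)*a^2/4 - 2*a + 7*sqrt(2)*a/4 + 2
(2) = (s - 2)*(s + 1/3)
(3) = (o - 7)*(o - 3)*(o - 1/2)*(o + 7/4)
(4) = -2*b*c^2 + 8*b*c - 8*b + c^3 - 4*c^2 + 4*c
(5) = (w - 3)*(w - 1)*(w + 1)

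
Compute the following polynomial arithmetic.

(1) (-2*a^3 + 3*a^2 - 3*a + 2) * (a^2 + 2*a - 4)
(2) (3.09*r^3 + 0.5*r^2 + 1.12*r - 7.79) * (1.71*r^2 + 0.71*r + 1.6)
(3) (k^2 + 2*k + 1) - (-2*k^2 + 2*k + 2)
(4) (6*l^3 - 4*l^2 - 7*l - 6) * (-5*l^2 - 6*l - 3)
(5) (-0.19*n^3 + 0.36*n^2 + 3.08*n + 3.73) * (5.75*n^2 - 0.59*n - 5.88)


(1) = -2*a^5 - a^4 + 11*a^3 - 16*a^2 + 16*a - 8
(2) = 5.2839*r^5 + 3.0489*r^4 + 7.2142*r^3 - 11.7257*r^2 - 3.7389*r - 12.464
(3) = 3*k^2 - 1
(4) = -30*l^5 - 16*l^4 + 41*l^3 + 84*l^2 + 57*l + 18
(5) = -1.0925*n^5 + 2.1821*n^4 + 18.6148*n^3 + 17.5135*n^2 - 20.3111*n - 21.9324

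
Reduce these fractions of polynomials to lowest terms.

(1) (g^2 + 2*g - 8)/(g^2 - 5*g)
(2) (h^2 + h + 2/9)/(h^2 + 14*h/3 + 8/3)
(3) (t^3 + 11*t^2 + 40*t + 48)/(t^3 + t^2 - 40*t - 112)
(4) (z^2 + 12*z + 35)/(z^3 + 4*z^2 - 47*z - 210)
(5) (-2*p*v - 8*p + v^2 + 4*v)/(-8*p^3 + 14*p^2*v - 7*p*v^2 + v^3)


(1) = (g^2 + 2*g - 8)/(g^2 - 5*g)
(2) = (3*h + 1)/(3*h + 12)
(3) = (t + 3)/(t - 7)
(4) = (z + 7)/(z^2 - z - 42)
(5) = (v + 4)/(4*p^2 - 5*p*v + v^2)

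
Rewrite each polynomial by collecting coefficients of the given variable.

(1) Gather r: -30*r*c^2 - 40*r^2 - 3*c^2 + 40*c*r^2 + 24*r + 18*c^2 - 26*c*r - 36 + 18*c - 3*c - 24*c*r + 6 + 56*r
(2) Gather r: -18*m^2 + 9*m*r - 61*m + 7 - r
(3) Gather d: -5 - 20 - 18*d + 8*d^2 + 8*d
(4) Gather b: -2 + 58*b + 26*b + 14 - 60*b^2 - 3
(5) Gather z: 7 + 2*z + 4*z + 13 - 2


(1) = 15*c^2 + 15*c + r^2*(40*c - 40) + r*(-30*c^2 - 50*c + 80) - 30
(2) = -18*m^2 - 61*m + r*(9*m - 1) + 7
(3) = 8*d^2 - 10*d - 25
(4) = -60*b^2 + 84*b + 9
(5) = 6*z + 18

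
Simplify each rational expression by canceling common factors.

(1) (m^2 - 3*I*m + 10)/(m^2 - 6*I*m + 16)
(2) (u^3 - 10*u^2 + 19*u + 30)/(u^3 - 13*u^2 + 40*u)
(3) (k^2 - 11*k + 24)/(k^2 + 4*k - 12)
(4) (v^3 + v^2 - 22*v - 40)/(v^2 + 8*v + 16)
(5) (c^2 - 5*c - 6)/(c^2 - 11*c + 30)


(1) = (m - 5*I)/(m - 8*I)
(2) = (u^2 - 5*u - 6)/(u^2 - 8*u)
(3) = (k^2 - 11*k + 24)/(k^2 + 4*k - 12)
(4) = (v^2 - 3*v - 10)/(v + 4)
(5) = (c + 1)/(c - 5)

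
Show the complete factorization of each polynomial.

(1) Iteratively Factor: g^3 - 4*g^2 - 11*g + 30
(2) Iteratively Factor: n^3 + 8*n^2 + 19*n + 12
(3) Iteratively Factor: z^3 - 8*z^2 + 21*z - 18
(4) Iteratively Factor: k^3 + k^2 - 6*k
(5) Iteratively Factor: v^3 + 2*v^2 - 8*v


(1) = (g - 5)*(g^2 + g - 6) = (g - 5)*(g - 2)*(g + 3)
(2) = (n + 1)*(n^2 + 7*n + 12) = (n + 1)*(n + 4)*(n + 3)
(3) = (z - 2)*(z^2 - 6*z + 9) = (z - 3)*(z - 2)*(z - 3)
(4) = (k)*(k^2 + k - 6) = k*(k + 3)*(k - 2)
(5) = (v + 4)*(v^2 - 2*v) = v*(v + 4)*(v - 2)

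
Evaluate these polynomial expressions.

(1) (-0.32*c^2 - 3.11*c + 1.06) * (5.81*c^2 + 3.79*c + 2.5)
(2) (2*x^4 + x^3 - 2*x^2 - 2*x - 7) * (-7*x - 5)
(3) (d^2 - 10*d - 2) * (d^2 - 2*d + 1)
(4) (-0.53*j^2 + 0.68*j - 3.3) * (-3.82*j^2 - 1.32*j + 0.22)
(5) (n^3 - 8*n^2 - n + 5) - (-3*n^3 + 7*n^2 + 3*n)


(1) = -1.8592*c^4 - 19.2819*c^3 - 6.4283*c^2 - 3.7576*c + 2.65
(2) = -14*x^5 - 17*x^4 + 9*x^3 + 24*x^2 + 59*x + 35
(3) = d^4 - 12*d^3 + 19*d^2 - 6*d - 2
(4) = 2.0246*j^4 - 1.898*j^3 + 11.5918*j^2 + 4.5056*j - 0.726
(5) = 4*n^3 - 15*n^2 - 4*n + 5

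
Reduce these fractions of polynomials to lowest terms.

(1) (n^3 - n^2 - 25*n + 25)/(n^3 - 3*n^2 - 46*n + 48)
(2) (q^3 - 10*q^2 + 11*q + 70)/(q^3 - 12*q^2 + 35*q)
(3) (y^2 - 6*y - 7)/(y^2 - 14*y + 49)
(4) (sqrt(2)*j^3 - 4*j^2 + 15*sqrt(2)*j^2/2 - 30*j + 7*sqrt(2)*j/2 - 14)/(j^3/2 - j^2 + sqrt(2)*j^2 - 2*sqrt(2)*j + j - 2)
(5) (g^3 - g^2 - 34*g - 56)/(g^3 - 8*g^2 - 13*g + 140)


(1) = (n^2 - 25)/(n^2 - 2*n - 48)
(2) = (q + 2)/q
(3) = (y + 1)/(y - 7)
(4) = (4*sqrt(2)*j^3 + j^2*(-16 + 30*sqrt(2)) + j*(-120 + 14*sqrt(2)) - 56)/(2*j^3 + j^2*(-4 + 4*sqrt(2)) + j*(4 - 8*sqrt(2)) - 8)
(5) = (g + 2)/(g - 5)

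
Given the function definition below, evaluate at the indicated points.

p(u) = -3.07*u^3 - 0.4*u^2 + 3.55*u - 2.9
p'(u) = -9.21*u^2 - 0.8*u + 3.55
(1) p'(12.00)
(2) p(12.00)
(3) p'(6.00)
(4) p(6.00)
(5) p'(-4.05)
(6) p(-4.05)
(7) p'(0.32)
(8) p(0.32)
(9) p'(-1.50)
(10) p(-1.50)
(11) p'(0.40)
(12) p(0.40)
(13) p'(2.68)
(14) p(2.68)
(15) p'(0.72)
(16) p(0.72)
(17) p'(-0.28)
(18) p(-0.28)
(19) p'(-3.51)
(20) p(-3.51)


(1) = -1332.29
(2) = -5322.86
(3) = -332.81
(4) = -659.12
(5) = -144.28
(6) = 180.10
(7) = 2.35
(8) = -1.91
(9) = -15.97
(10) = 1.24
(11) = 1.76
(12) = -1.74
(13) = -64.74
(14) = -55.35
(15) = -1.80
(16) = -1.70
(17) = 3.05
(18) = -3.86
(19) = -107.11
(20) = 112.47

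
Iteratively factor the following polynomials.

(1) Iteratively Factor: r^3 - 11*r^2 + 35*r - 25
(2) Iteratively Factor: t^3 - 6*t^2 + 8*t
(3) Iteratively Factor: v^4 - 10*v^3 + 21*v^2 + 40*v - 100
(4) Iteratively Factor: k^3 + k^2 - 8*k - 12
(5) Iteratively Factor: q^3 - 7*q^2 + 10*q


(1) = (r - 5)*(r^2 - 6*r + 5) = (r - 5)*(r - 1)*(r - 5)
(2) = (t - 2)*(t^2 - 4*t) = (t - 4)*(t - 2)*(t)
(3) = (v - 2)*(v^3 - 8*v^2 + 5*v + 50) = (v - 5)*(v - 2)*(v^2 - 3*v - 10) = (v - 5)^2*(v - 2)*(v + 2)
(4) = (k + 2)*(k^2 - k - 6) = (k - 3)*(k + 2)*(k + 2)
(5) = (q)*(q^2 - 7*q + 10) = q*(q - 2)*(q - 5)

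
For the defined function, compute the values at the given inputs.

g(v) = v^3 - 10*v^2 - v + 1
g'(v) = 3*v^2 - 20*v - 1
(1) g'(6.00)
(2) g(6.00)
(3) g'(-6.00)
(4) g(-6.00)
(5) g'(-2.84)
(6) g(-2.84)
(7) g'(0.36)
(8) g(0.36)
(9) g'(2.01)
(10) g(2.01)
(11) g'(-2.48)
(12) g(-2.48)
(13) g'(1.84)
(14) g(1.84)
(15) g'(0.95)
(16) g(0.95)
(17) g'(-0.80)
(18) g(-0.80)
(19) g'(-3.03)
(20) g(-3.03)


(1) = -13.00
(2) = -149.00
(3) = 227.00
(4) = -569.00
(5) = 80.00
(6) = -99.72
(7) = -7.81
(8) = -0.61
(9) = -29.08
(10) = -33.29
(11) = 67.05
(12) = -73.28
(13) = -27.64
(14) = -28.47
(15) = -17.29
(16) = -8.12
(17) = 16.92
(18) = -5.11
(19) = 87.14
(20) = -115.60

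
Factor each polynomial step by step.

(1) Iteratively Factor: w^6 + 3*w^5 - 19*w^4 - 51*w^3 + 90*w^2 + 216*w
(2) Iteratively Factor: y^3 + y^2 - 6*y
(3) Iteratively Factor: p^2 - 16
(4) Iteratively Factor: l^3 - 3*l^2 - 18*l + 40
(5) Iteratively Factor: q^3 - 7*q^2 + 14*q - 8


(1) = (w - 3)*(w^5 + 6*w^4 - w^3 - 54*w^2 - 72*w) = (w - 3)*(w + 2)*(w^4 + 4*w^3 - 9*w^2 - 36*w) = (w - 3)*(w + 2)*(w + 3)*(w^3 + w^2 - 12*w) = (w - 3)^2*(w + 2)*(w + 3)*(w^2 + 4*w) = w*(w - 3)^2*(w + 2)*(w + 3)*(w + 4)
(2) = (y)*(y^2 + y - 6) = y*(y - 2)*(y + 3)
(3) = (p + 4)*(p - 4)
(4) = (l - 5)*(l^2 + 2*l - 8) = (l - 5)*(l - 2)*(l + 4)
(5) = (q - 4)*(q^2 - 3*q + 2) = (q - 4)*(q - 2)*(q - 1)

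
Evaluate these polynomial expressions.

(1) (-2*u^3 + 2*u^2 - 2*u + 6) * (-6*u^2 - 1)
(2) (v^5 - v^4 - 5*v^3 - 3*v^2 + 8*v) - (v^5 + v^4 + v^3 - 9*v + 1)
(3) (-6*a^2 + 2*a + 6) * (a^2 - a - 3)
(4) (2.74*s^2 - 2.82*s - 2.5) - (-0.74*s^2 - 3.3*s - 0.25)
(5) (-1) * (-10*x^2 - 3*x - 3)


(1) = 12*u^5 - 12*u^4 + 14*u^3 - 38*u^2 + 2*u - 6
(2) = -2*v^4 - 6*v^3 - 3*v^2 + 17*v - 1
(3) = -6*a^4 + 8*a^3 + 22*a^2 - 12*a - 18
(4) = 3.48*s^2 + 0.48*s - 2.25
(5) = 10*x^2 + 3*x + 3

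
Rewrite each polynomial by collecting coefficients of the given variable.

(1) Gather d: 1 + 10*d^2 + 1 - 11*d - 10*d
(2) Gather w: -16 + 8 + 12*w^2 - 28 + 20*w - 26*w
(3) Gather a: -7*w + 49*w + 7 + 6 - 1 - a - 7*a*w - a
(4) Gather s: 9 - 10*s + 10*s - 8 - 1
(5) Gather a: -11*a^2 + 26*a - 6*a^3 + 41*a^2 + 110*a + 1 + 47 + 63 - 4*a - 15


(1) = 10*d^2 - 21*d + 2
(2) = 12*w^2 - 6*w - 36
(3) = a*(-7*w - 2) + 42*w + 12
(4) = 0
(5) = -6*a^3 + 30*a^2 + 132*a + 96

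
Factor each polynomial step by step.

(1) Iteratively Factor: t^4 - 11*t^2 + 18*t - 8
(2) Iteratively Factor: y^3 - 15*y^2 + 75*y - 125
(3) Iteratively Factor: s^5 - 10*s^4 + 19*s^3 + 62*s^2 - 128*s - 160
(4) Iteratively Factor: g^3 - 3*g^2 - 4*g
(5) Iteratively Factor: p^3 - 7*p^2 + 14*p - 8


(1) = (t - 1)*(t^3 + t^2 - 10*t + 8) = (t - 1)^2*(t^2 + 2*t - 8) = (t - 1)^2*(t + 4)*(t - 2)
(2) = (y - 5)*(y^2 - 10*y + 25) = (y - 5)^2*(y - 5)
(3) = (s + 2)*(s^4 - 12*s^3 + 43*s^2 - 24*s - 80) = (s - 4)*(s + 2)*(s^3 - 8*s^2 + 11*s + 20) = (s - 5)*(s - 4)*(s + 2)*(s^2 - 3*s - 4) = (s - 5)*(s - 4)^2*(s + 2)*(s + 1)
(4) = (g - 4)*(g^2 + g) = g*(g - 4)*(g + 1)
(5) = (p - 2)*(p^2 - 5*p + 4) = (p - 4)*(p - 2)*(p - 1)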